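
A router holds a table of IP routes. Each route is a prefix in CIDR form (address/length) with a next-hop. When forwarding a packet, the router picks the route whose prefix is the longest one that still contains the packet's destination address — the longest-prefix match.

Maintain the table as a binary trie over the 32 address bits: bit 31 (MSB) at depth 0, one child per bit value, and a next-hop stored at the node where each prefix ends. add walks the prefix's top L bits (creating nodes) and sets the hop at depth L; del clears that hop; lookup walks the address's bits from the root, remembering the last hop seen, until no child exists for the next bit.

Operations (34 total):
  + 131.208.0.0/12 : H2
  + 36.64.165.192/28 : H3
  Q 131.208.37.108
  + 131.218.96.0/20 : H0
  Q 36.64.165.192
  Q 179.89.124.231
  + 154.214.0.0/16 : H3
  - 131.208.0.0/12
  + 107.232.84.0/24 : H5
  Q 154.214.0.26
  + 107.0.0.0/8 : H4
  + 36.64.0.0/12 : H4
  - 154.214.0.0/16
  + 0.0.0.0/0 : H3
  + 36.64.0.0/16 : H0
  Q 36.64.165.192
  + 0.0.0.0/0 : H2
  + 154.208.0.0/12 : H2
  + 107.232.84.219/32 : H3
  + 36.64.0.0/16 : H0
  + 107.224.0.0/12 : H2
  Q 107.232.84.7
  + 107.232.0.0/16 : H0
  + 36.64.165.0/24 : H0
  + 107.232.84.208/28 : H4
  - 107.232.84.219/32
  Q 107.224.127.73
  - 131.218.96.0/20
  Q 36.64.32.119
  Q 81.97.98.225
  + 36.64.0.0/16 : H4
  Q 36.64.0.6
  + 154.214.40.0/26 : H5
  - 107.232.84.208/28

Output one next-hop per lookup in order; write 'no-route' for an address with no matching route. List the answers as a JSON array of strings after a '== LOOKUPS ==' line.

Trace:
  add 131.208.0.0/12 -> H2 at depth 12
  add 36.64.165.192/28 -> H3 at depth 28
  ? 131.208.37.108  path d0:-→d1:-→d2:-→d3:-→d4:-→d5:-→d6:-→d7:-→d8:-→d9:-→d10:-→d11:-→d12:H2  best=H2
  add 131.218.96.0/20 -> H0 at depth 20
  ? 36.64.165.192  path d0:-→d1:-→d2:-→d3:-→d4:-→d5:-→d6:-→d7:-→d8:-→d9:-→d10:-→d11:-→d12:-→d13:-→d14:-→d15:-→d16:-→d17:-→d18:-→d19:-→d20:-→d21:-→d22:-→d23:-→d24:-→d25:-→d26:-→d27:-→d28:H3  best=H3
  ? 179.89.124.231  path d0:-→d1:-→d2:-  best=no-route
  add 154.214.0.0/16 -> H3 at depth 16
  del 131.208.0.0/12 (clear depth 12)
  add 107.232.84.0/24 -> H5 at depth 24
  ? 154.214.0.26  path d0:-→d1:-→d2:-→d3:-→d4:-→d5:-→d6:-→d7:-→d8:-→d9:-→d10:-→d11:-→d12:-→d13:-→d14:-→d15:-→d16:H3  best=H3
  add 107.0.0.0/8 -> H4 at depth 8
  add 36.64.0.0/12 -> H4 at depth 12
  del 154.214.0.0/16 (clear depth 16)
  add 0.0.0.0/0 -> H3 at depth 0
  add 36.64.0.0/16 -> H0 at depth 16
  ? 36.64.165.192  path d0:H3→d1:-→d2:-→d3:-→d4:-→d5:-→d6:-→d7:-→d8:-→d9:-→d10:-→d11:-→d12:H4→d13:-→d14:-→d15:-→d16:H0→d17:-→d18:-→d19:-→d20:-→d21:-→d22:-→d23:-→d24:-→d25:-→d26:-→d27:-→d28:H3  best=H3
  add 0.0.0.0/0 -> H2 at depth 0
  add 154.208.0.0/12 -> H2 at depth 12
  add 107.232.84.219/32 -> H3 at depth 32
  add 36.64.0.0/16 -> H0 at depth 16
  add 107.224.0.0/12 -> H2 at depth 12
  ? 107.232.84.7  path d0:H2→d1:-→d2:-→d3:-→d4:-→d5:-→d6:-→d7:-→d8:H4→d9:-→d10:-→d11:-→d12:H2→d13:-→d14:-→d15:-→d16:-→d17:-→d18:-→d19:-→d20:-→d21:-→d22:-→d23:-→d24:H5  best=H5
  add 107.232.0.0/16 -> H0 at depth 16
  add 36.64.165.0/24 -> H0 at depth 24
  add 107.232.84.208/28 -> H4 at depth 28
  del 107.232.84.219/32 (clear depth 32)
  ? 107.224.127.73  path d0:H2→d1:-→d2:-→d3:-→d4:-→d5:-→d6:-→d7:-→d8:H4→d9:-→d10:-→d11:-→d12:H2  best=H2
  del 131.218.96.0/20 (clear depth 20)
  ? 36.64.32.119  path d0:H2→d1:-→d2:-→d3:-→d4:-→d5:-→d6:-→d7:-→d8:-→d9:-→d10:-→d11:-→d12:H4→d13:-→d14:-→d15:-→d16:H0  best=H0
  ? 81.97.98.225  path d0:H2→d1:-→d2:-  best=H2
  add 36.64.0.0/16 -> H4 at depth 16
  ? 36.64.0.6  path d0:H2→d1:-→d2:-→d3:-→d4:-→d5:-→d6:-→d7:-→d8:-→d9:-→d10:-→d11:-→d12:H4→d13:-→d14:-→d15:-→d16:H4  best=H4
  add 154.214.40.0/26 -> H5 at depth 26
  del 107.232.84.208/28 (clear depth 28)

== LOOKUPS ==
["H2","H3","no-route","H3","H3","H5","H2","H0","H2","H4"]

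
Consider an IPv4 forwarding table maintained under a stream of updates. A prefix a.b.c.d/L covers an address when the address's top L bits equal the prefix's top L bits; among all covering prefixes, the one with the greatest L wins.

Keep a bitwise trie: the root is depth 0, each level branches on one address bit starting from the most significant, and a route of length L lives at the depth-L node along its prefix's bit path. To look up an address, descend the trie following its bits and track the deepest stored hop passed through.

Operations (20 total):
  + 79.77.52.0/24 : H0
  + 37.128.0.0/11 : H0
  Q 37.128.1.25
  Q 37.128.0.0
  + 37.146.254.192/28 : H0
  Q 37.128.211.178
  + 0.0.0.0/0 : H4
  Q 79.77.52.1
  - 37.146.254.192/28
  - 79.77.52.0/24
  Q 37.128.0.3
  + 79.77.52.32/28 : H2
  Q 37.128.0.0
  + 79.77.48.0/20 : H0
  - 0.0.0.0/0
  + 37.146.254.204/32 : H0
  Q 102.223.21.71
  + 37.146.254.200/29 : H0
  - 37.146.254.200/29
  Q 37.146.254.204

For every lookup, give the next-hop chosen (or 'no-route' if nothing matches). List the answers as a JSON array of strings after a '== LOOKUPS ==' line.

Apply in order:
  add 79.77.52.0/24 -> H0 at depth 24
  add 37.128.0.0/11 -> H0 at depth 11
  ? 37.128.1.25  path d0:-→d1:-→d2:-→d3:-→d4:-→d5:-→d6:-→d7:-→d8:-→d9:-→d10:-→d11:H0  best=H0
  ? 37.128.0.0  path d0:-→d1:-→d2:-→d3:-→d4:-→d5:-→d6:-→d7:-→d8:-→d9:-→d10:-→d11:H0  best=H0
  add 37.146.254.192/28 -> H0 at depth 28
  ? 37.128.211.178  path d0:-→d1:-→d2:-→d3:-→d4:-→d5:-→d6:-→d7:-→d8:-→d9:-→d10:-→d11:H0  best=H0
  add 0.0.0.0/0 -> H4 at depth 0
  ? 79.77.52.1  path d0:H4→d1:-→d2:-→d3:-→d4:-→d5:-→d6:-→d7:-→d8:-→d9:-→d10:-→d11:-→d12:-→d13:-→d14:-→d15:-→d16:-→d17:-→d18:-→d19:-→d20:-→d21:-→d22:-→d23:-→d24:H0  best=H0
  del 37.146.254.192/28 (clear depth 28)
  del 79.77.52.0/24 (clear depth 24)
  ? 37.128.0.3  path d0:H4→d1:-→d2:-→d3:-→d4:-→d5:-→d6:-→d7:-→d8:-→d9:-→d10:-→d11:H0  best=H0
  add 79.77.52.32/28 -> H2 at depth 28
  ? 37.128.0.0  path d0:H4→d1:-→d2:-→d3:-→d4:-→d5:-→d6:-→d7:-→d8:-→d9:-→d10:-→d11:H0  best=H0
  add 79.77.48.0/20 -> H0 at depth 20
  del 0.0.0.0/0 (clear depth 0)
  add 37.146.254.204/32 -> H0 at depth 32
  ? 102.223.21.71  path d0:-→d1:-→d2:-  best=no-route
  add 37.146.254.200/29 -> H0 at depth 29
  del 37.146.254.200/29 (clear depth 29)
  ? 37.146.254.204  path d0:-→d1:-→d2:-→d3:-→d4:-→d5:-→d6:-→d7:-→d8:-→d9:-→d10:-→d11:H0→d12:-→d13:-→d14:-→d15:-→d16:-→d17:-→d18:-→d19:-→d20:-→d21:-→d22:-→d23:-→d24:-→d25:-→d26:-→d27:-→d28:-→d29:-→d30:-→d31:-→d32:H0  best=H0

== LOOKUPS ==
["H0","H0","H0","H0","H0","H0","no-route","H0"]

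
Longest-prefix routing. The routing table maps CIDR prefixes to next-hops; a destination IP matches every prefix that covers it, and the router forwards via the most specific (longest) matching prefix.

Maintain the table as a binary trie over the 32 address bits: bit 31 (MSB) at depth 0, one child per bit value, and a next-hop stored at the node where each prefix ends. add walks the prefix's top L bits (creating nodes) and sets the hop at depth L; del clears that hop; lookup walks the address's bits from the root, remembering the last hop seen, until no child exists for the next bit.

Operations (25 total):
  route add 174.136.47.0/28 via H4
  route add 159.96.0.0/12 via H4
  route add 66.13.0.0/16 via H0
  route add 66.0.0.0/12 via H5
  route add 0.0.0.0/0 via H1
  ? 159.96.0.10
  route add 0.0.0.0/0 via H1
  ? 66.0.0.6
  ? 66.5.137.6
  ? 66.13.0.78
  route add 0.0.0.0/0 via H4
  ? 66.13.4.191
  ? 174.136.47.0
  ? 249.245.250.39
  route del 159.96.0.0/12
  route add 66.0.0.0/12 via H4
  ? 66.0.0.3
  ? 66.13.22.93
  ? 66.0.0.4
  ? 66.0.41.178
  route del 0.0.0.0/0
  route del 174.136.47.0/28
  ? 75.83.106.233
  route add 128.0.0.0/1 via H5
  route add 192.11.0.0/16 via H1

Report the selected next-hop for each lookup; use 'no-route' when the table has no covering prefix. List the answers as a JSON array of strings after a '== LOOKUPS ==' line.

Apply in order:
  add 174.136.47.0/28 -> H4 at depth 28
  add 159.96.0.0/12 -> H4 at depth 12
  add 66.13.0.0/16 -> H0 at depth 16
  add 66.0.0.0/12 -> H5 at depth 12
  add 0.0.0.0/0 -> H1 at depth 0
  lookup 159.96.0.10: bits 100111110110 walk d0:H1→d1:-→d2:-→d3:-→d4:-→d5:-→d6:-→d7:-→d8:-→d9:-→d10:-→d11:-→d12:H4 -> H4
  add 0.0.0.0/0 -> H1 at depth 0
  lookup 66.0.0.6: bits 010000100000 walk d0:H1→d1:-→d2:-→d3:-→d4:-→d5:-→d6:-→d7:-→d8:-→d9:-→d10:-→d11:-→d12:H5 -> H5
  lookup 66.5.137.6: bits 010000100000 walk d0:H1→d1:-→d2:-→d3:-→d4:-→d5:-→d6:-→d7:-→d8:-→d9:-→d10:-→d11:-→d12:H5 -> H5
  lookup 66.13.0.78: bits 0100001000001101 walk d0:H1→d1:-→d2:-→d3:-→d4:-→d5:-→d6:-→d7:-→d8:-→d9:-→d10:-→d11:-→d12:H5→d13:-→d14:-→d15:-→d16:H0 -> H0
  add 0.0.0.0/0 -> H4 at depth 0
  lookup 66.13.4.191: bits 0100001000001101 walk d0:H4→d1:-→d2:-→d3:-→d4:-→d5:-→d6:-→d7:-→d8:-→d9:-→d10:-→d11:-→d12:H5→d13:-→d14:-→d15:-→d16:H0 -> H0
  lookup 174.136.47.0: bits 1010111010001000001011110000 walk d0:H4→d1:-→d2:-→d3:-→d4:-→d5:-→d6:-→d7:-→d8:-→d9:-→d10:-→d11:-→d12:-→d13:-→d14:-→d15:-→d16:-→d17:-→d18:-→d19:-→d20:-→d21:-→d22:-→d23:-→d24:-→d25:-→d26:-→d27:-→d28:H4 -> H4
  lookup 249.245.250.39: bits 1 walk d0:H4→d1:- -> H4
  del 159.96.0.0/12 (clear depth 12)
  add 66.0.0.0/12 -> H4 at depth 12
  lookup 66.0.0.3: bits 010000100000 walk d0:H4→d1:-→d2:-→d3:-→d4:-→d5:-→d6:-→d7:-→d8:-→d9:-→d10:-→d11:-→d12:H4 -> H4
  lookup 66.13.22.93: bits 0100001000001101 walk d0:H4→d1:-→d2:-→d3:-→d4:-→d5:-→d6:-→d7:-→d8:-→d9:-→d10:-→d11:-→d12:H4→d13:-→d14:-→d15:-→d16:H0 -> H0
  lookup 66.0.0.4: bits 010000100000 walk d0:H4→d1:-→d2:-→d3:-→d4:-→d5:-→d6:-→d7:-→d8:-→d9:-→d10:-→d11:-→d12:H4 -> H4
  lookup 66.0.41.178: bits 010000100000 walk d0:H4→d1:-→d2:-→d3:-→d4:-→d5:-→d6:-→d7:-→d8:-→d9:-→d10:-→d11:-→d12:H4 -> H4
  del 0.0.0.0/0 (clear depth 0)
  del 174.136.47.0/28 (clear depth 28)
  lookup 75.83.106.233: bits 0100 walk d0:-→d1:-→d2:-→d3:-→d4:- -> no-route
  add 128.0.0.0/1 -> H5 at depth 1
  add 192.11.0.0/16 -> H1 at depth 16

== LOOKUPS ==
["H4","H5","H5","H0","H0","H4","H4","H4","H0","H4","H4","no-route"]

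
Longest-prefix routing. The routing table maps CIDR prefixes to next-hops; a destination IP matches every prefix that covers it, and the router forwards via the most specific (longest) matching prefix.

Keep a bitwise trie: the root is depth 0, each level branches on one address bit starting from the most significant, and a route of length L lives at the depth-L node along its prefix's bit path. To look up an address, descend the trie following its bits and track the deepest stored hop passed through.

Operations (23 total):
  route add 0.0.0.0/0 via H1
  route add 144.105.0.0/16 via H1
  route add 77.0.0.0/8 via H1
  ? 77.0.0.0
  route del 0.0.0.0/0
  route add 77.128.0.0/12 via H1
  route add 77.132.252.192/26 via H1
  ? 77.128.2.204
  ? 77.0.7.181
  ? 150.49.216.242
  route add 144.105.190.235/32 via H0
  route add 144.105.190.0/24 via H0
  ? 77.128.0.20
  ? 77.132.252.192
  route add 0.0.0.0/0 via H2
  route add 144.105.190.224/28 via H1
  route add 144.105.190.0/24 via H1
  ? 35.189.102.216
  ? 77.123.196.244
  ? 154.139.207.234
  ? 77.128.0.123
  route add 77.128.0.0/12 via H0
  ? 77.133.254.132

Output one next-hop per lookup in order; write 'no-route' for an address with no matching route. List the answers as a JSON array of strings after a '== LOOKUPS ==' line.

Apply in order:
  add 0.0.0.0/0 -> H1 at depth 0
  add 144.105.0.0/16 -> H1 at depth 16
  add 77.0.0.0/8 -> H1 at depth 8
  ? 77.0.0.0  path d0:H1→d1:-→d2:-→d3:-→d4:-→d5:-→d6:-→d7:-→d8:H1  best=H1
  - 0.0.0.0/0 clear@0
  add 77.128.0.0/12 -> H1 at depth 12
  add 77.132.252.192/26 -> H1 at depth 26
  ? 77.128.2.204  path d0:-→d1:-→d2:-→d3:-→d4:-→d5:-→d6:-→d7:-→d8:H1→d9:-→d10:-→d11:-→d12:H1→d13:-  best=H1
  ? 77.0.7.181  path d0:-→d1:-→d2:-→d3:-→d4:-→d5:-→d6:-→d7:-→d8:H1  best=H1
  ? 150.49.216.242  path d0:-→d1:-→d2:-→d3:-→d4:-→d5:-  best=no-route
  add 144.105.190.235/32 -> H0 at depth 32
  add 144.105.190.0/24 -> H0 at depth 24
  ? 77.128.0.20  path d0:-→d1:-→d2:-→d3:-→d4:-→d5:-→d6:-→d7:-→d8:H1→d9:-→d10:-→d11:-→d12:H1→d13:-  best=H1
  ? 77.132.252.192  path d0:-→d1:-→d2:-→d3:-→d4:-→d5:-→d6:-→d7:-→d8:H1→d9:-→d10:-→d11:-→d12:H1→d13:-→d14:-→d15:-→d16:-→d17:-→d18:-→d19:-→d20:-→d21:-→d22:-→d23:-→d24:-→d25:-→d26:H1  best=H1
  add 0.0.0.0/0 -> H2 at depth 0
  add 144.105.190.224/28 -> H1 at depth 28
  add 144.105.190.0/24 -> H1 at depth 24
  ? 35.189.102.216  path d0:H2→d1:-  best=H2
  ? 77.123.196.244  path d0:H2→d1:-→d2:-→d3:-→d4:-→d5:-→d6:-→d7:-→d8:H1  best=H1
  ? 154.139.207.234  path d0:H2→d1:-→d2:-→d3:-→d4:-  best=H2
  ? 77.128.0.123  path d0:H2→d1:-→d2:-→d3:-→d4:-→d5:-→d6:-→d7:-→d8:H1→d9:-→d10:-→d11:-→d12:H1→d13:-  best=H1
  add 77.128.0.0/12 -> H0 at depth 12
  ? 77.133.254.132  path d0:H2→d1:-→d2:-→d3:-→d4:-→d5:-→d6:-→d7:-→d8:H1→d9:-→d10:-→d11:-→d12:H0→d13:-→d14:-→d15:-  best=H0

== LOOKUPS ==
["H1","H1","H1","no-route","H1","H1","H2","H1","H2","H1","H0"]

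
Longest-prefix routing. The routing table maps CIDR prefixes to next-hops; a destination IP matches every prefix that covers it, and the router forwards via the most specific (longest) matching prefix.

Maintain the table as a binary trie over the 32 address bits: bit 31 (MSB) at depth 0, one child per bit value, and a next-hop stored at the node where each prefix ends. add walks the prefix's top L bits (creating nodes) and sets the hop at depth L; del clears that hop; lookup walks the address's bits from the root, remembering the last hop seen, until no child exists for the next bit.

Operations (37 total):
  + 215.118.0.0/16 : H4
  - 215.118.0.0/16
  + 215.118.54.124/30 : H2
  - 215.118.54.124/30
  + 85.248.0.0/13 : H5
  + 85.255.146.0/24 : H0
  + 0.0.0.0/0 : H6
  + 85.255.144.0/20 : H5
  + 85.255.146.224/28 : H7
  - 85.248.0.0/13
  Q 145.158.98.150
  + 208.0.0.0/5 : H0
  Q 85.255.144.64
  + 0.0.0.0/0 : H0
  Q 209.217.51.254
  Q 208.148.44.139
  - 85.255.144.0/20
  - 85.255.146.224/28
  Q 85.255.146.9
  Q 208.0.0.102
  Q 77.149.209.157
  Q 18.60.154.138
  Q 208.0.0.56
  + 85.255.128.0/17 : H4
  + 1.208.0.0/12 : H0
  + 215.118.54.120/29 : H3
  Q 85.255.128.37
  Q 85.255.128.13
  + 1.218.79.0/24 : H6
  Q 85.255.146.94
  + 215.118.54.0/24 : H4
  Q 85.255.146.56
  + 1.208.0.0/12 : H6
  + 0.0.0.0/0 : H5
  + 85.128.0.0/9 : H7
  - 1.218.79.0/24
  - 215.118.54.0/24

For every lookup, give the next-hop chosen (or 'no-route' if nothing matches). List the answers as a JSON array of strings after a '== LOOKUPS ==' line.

Process each operation:
  + 215.118.0.0/16 (H4) depth=16
  - 215.118.0.0/16 clear@16
  + 215.118.54.124/30 (H2) depth=30
  - 215.118.54.124/30 clear@30
  + 85.248.0.0/13 (H5) depth=13
  + 85.255.146.0/24 (H0) depth=24
  + 0.0.0.0/0 (H6) depth=0
  + 85.255.144.0/20 (H5) depth=20
  + 85.255.146.224/28 (H7) depth=28
  - 85.248.0.0/13 clear@13
  Q 145.158.98.150: descend 1 ; hops seen [H6] ; pick H6
  + 208.0.0.0/5 (H0) depth=5
  Q 85.255.144.64: descend 0101010111111111100100 ; hops seen [H6,H5] ; pick H5
  + 0.0.0.0/0 (H0) depth=0
  Q 209.217.51.254: descend 11010 ; hops seen [H0,H0] ; pick H0
  Q 208.148.44.139: descend 11010 ; hops seen [H0,H0] ; pick H0
  - 85.255.144.0/20 clear@20
  - 85.255.146.224/28 clear@28
  Q 85.255.146.9: descend 010101011111111110010010 ; hops seen [H0,H0] ; pick H0
  Q 208.0.0.102: descend 11010 ; hops seen [H0,H0] ; pick H0
  Q 77.149.209.157: descend 010 ; hops seen [H0] ; pick H0
  Q 18.60.154.138: descend 0 ; hops seen [H0] ; pick H0
  Q 208.0.0.56: descend 11010 ; hops seen [H0,H0] ; pick H0
  + 85.255.128.0/17 (H4) depth=17
  + 1.208.0.0/12 (H0) depth=12
  + 215.118.54.120/29 (H3) depth=29
  Q 85.255.128.37: descend 0101010111111111100 ; hops seen [H0,H4] ; pick H4
  Q 85.255.128.13: descend 0101010111111111100 ; hops seen [H0,H4] ; pick H4
  + 1.218.79.0/24 (H6) depth=24
  Q 85.255.146.94: descend 010101011111111110010010 ; hops seen [H0,H4,H0] ; pick H0
  + 215.118.54.0/24 (H4) depth=24
  Q 85.255.146.56: descend 010101011111111110010010 ; hops seen [H0,H4,H0] ; pick H0
  + 1.208.0.0/12 (H6) depth=12
  + 0.0.0.0/0 (H5) depth=0
  + 85.128.0.0/9 (H7) depth=9
  - 1.218.79.0/24 clear@24
  - 215.118.54.0/24 clear@24

== LOOKUPS ==
["H6","H5","H0","H0","H0","H0","H0","H0","H0","H4","H4","H0","H0"]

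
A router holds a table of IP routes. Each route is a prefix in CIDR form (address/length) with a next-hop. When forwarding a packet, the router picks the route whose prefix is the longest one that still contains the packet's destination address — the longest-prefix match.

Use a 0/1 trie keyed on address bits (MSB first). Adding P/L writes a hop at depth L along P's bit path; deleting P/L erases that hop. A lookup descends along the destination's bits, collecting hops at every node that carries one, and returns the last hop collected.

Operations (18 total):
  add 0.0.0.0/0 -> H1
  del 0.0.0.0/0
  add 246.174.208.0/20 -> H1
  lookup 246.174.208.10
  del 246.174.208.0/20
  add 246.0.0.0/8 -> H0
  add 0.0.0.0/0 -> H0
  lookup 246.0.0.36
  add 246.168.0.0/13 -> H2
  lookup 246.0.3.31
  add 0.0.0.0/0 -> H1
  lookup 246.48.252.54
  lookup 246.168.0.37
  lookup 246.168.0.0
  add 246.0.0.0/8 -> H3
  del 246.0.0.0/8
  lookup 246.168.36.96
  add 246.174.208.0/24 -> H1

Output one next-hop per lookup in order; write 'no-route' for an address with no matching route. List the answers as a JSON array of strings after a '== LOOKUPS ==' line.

Trace:
  add 0.0.0.0/0 -> H1 at depth 0
  del 0.0.0.0/0 (clear depth 0)
  add 246.174.208.0/20 -> H1 at depth 20
  ? 246.174.208.10  path d0:-→d1:-→d2:-→d3:-→d4:-→d5:-→d6:-→d7:-→d8:-→d9:-→d10:-→d11:-→d12:-→d13:-→d14:-→d15:-→d16:-→d17:-→d18:-→d19:-→d20:H1  best=H1
  del 246.174.208.0/20 (clear depth 20)
  add 246.0.0.0/8 -> H0 at depth 8
  add 0.0.0.0/0 -> H0 at depth 0
  ? 246.0.0.36  path d0:H0→d1:-→d2:-→d3:-→d4:-→d5:-→d6:-→d7:-→d8:H0  best=H0
  add 246.168.0.0/13 -> H2 at depth 13
  ? 246.0.3.31  path d0:H0→d1:-→d2:-→d3:-→d4:-→d5:-→d6:-→d7:-→d8:H0  best=H0
  add 0.0.0.0/0 -> H1 at depth 0
  ? 246.48.252.54  path d0:H1→d1:-→d2:-→d3:-→d4:-→d5:-→d6:-→d7:-→d8:H0  best=H0
  ? 246.168.0.37  path d0:H1→d1:-→d2:-→d3:-→d4:-→d5:-→d6:-→d7:-→d8:H0→d9:-→d10:-→d11:-→d12:-→d13:H2  best=H2
  ? 246.168.0.0  path d0:H1→d1:-→d2:-→d3:-→d4:-→d5:-→d6:-→d7:-→d8:H0→d9:-→d10:-→d11:-→d12:-→d13:H2  best=H2
  add 246.0.0.0/8 -> H3 at depth 8
  del 246.0.0.0/8 (clear depth 8)
  ? 246.168.36.96  path d0:H1→d1:-→d2:-→d3:-→d4:-→d5:-→d6:-→d7:-→d8:-→d9:-→d10:-→d11:-→d12:-→d13:H2  best=H2
  add 246.174.208.0/24 -> H1 at depth 24

== LOOKUPS ==
["H1","H0","H0","H0","H2","H2","H2"]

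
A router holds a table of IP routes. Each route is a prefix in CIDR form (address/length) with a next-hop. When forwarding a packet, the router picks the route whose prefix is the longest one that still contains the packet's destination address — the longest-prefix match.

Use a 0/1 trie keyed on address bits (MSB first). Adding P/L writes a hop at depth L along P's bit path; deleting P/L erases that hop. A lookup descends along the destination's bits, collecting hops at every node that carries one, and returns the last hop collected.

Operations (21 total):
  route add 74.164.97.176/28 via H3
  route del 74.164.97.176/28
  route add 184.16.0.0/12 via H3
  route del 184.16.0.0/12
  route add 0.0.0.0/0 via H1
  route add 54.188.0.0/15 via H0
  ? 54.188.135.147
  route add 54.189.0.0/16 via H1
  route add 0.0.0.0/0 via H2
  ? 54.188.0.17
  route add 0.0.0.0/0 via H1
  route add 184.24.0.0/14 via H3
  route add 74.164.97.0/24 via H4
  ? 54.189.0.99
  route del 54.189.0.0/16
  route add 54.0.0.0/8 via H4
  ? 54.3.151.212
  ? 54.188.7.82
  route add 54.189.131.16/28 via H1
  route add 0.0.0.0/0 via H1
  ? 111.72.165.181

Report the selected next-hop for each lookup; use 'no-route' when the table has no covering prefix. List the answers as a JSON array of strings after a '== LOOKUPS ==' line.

Process each operation:
  add 74.164.97.176/28 -> H3 at depth 28
  del 74.164.97.176/28 (clear depth 28)
  add 184.16.0.0/12 -> H3 at depth 12
  del 184.16.0.0/12 (clear depth 12)
  add 0.0.0.0/0 -> H1 at depth 0
  add 54.188.0.0/15 -> H0 at depth 15
  ? 54.188.135.147  path d0:H1→d1:-→d2:-→d3:-→d4:-→d5:-→d6:-→d7:-→d8:-→d9:-→d10:-→d11:-→d12:-→d13:-→d14:-→d15:H0  best=H0
  add 54.189.0.0/16 -> H1 at depth 16
  add 0.0.0.0/0 -> H2 at depth 0
  ? 54.188.0.17  path d0:H2→d1:-→d2:-→d3:-→d4:-→d5:-→d6:-→d7:-→d8:-→d9:-→d10:-→d11:-→d12:-→d13:-→d14:-→d15:H0  best=H0
  add 0.0.0.0/0 -> H1 at depth 0
  add 184.24.0.0/14 -> H3 at depth 14
  add 74.164.97.0/24 -> H4 at depth 24
  ? 54.189.0.99  path d0:H1→d1:-→d2:-→d3:-→d4:-→d5:-→d6:-→d7:-→d8:-→d9:-→d10:-→d11:-→d12:-→d13:-→d14:-→d15:H0→d16:H1  best=H1
  del 54.189.0.0/16 (clear depth 16)
  add 54.0.0.0/8 -> H4 at depth 8
  ? 54.3.151.212  path d0:H1→d1:-→d2:-→d3:-→d4:-→d5:-→d6:-→d7:-→d8:H4  best=H4
  ? 54.188.7.82  path d0:H1→d1:-→d2:-→d3:-→d4:-→d5:-→d6:-→d7:-→d8:H4→d9:-→d10:-→d11:-→d12:-→d13:-→d14:-→d15:H0  best=H0
  add 54.189.131.16/28 -> H1 at depth 28
  add 0.0.0.0/0 -> H1 at depth 0
  ? 111.72.165.181  path d0:H1→d1:-→d2:-  best=H1

== LOOKUPS ==
["H0","H0","H1","H4","H0","H1"]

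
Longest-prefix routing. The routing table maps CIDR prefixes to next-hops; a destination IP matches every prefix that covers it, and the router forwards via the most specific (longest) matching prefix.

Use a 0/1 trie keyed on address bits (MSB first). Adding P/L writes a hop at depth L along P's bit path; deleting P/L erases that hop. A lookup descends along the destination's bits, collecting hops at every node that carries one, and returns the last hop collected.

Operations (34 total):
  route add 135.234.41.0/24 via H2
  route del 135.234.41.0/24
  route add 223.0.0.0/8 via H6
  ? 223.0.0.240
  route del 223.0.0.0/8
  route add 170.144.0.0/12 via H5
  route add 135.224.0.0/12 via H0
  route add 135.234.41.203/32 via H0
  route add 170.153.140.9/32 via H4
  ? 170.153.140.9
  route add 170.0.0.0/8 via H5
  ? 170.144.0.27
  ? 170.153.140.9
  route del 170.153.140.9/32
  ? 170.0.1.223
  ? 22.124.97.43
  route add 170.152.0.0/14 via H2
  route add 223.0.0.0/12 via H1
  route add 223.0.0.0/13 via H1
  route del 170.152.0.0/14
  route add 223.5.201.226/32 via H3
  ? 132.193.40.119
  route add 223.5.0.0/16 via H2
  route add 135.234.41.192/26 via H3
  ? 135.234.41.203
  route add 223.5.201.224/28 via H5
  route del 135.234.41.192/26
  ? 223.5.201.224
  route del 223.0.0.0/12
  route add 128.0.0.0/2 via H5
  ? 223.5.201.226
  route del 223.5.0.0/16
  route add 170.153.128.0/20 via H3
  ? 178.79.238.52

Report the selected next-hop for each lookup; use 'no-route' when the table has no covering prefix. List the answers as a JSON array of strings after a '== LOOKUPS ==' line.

Trace:
  add 135.234.41.0/24 -> H2 at depth 24
  del 135.234.41.0/24 (clear depth 24)
  add 223.0.0.0/8 -> H6 at depth 8
  Q 223.0.0.240: descend 11011111 ; hops seen [H6] ; pick H6
  del 223.0.0.0/8 (clear depth 8)
  add 170.144.0.0/12 -> H5 at depth 12
  add 135.224.0.0/12 -> H0 at depth 12
  add 135.234.41.203/32 -> H0 at depth 32
  add 170.153.140.9/32 -> H4 at depth 32
  Q 170.153.140.9: descend 10101010100110011000110000001001 ; hops seen [H5,H4] ; pick H4
  add 170.0.0.0/8 -> H5 at depth 8
  Q 170.144.0.27: descend 101010101001 ; hops seen [H5,H5] ; pick H5
  Q 170.153.140.9: descend 10101010100110011000110000001001 ; hops seen [H5,H5,H4] ; pick H4
  del 170.153.140.9/32 (clear depth 32)
  Q 170.0.1.223: descend 10101010 ; hops seen [H5] ; pick H5
  Q 22.124.97.43: descend ε ; hops seen [∅] ; pick no-route
  add 170.152.0.0/14 -> H2 at depth 14
  add 223.0.0.0/12 -> H1 at depth 12
  add 223.0.0.0/13 -> H1 at depth 13
  del 170.152.0.0/14 (clear depth 14)
  add 223.5.201.226/32 -> H3 at depth 32
  Q 132.193.40.119: descend 100001 ; hops seen [∅] ; pick no-route
  add 223.5.0.0/16 -> H2 at depth 16
  add 135.234.41.192/26 -> H3 at depth 26
  Q 135.234.41.203: descend 10000111111010100010100111001011 ; hops seen [H0,H3,H0] ; pick H0
  add 223.5.201.224/28 -> H5 at depth 28
  del 135.234.41.192/26 (clear depth 26)
  Q 223.5.201.224: descend 110111110000010111001001111000 ; hops seen [H1,H1,H2,H5] ; pick H5
  del 223.0.0.0/12 (clear depth 12)
  add 128.0.0.0/2 -> H5 at depth 2
  Q 223.5.201.226: descend 11011111000001011100100111100010 ; hops seen [H1,H2,H5,H3] ; pick H3
  del 223.5.0.0/16 (clear depth 16)
  add 170.153.128.0/20 -> H3 at depth 20
  Q 178.79.238.52: descend 101 ; hops seen [H5] ; pick H5

== LOOKUPS ==
["H6","H4","H5","H4","H5","no-route","no-route","H0","H5","H3","H5"]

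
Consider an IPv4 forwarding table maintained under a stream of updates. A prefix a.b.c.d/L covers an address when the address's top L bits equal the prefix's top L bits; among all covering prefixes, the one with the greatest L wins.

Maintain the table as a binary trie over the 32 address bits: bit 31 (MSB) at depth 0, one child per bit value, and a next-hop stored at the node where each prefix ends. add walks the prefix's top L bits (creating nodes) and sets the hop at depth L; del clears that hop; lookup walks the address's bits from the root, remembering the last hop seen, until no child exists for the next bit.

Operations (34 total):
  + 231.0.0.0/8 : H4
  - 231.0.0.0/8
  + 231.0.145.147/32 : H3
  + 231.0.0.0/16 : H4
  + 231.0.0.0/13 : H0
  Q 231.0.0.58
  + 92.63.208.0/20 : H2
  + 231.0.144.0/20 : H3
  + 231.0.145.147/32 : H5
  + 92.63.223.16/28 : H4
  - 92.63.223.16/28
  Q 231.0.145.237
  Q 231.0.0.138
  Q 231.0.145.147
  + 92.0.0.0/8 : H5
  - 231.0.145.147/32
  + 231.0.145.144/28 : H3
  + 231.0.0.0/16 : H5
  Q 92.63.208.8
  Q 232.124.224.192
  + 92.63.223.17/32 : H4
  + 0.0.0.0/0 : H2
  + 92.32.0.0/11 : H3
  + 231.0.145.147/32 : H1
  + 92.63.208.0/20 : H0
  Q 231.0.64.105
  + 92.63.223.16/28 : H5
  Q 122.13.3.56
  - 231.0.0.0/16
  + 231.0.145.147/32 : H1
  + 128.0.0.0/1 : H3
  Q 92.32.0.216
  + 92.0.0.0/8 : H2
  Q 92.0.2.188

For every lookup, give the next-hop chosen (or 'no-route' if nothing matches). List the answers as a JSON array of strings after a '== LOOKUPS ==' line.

Apply in order:
  add 231.0.0.0/8 -> H4 at depth 8
  del 231.0.0.0/8 (clear depth 8)
  add 231.0.145.147/32 -> H3 at depth 32
  add 231.0.0.0/16 -> H4 at depth 16
  add 231.0.0.0/13 -> H0 at depth 13
  Q 231.0.0.58: descend 1110011100000000 ; hops seen [H0,H4] ; pick H4
  add 92.63.208.0/20 -> H2 at depth 20
  add 231.0.144.0/20 -> H3 at depth 20
  add 231.0.145.147/32 -> H5 at depth 32
  add 92.63.223.16/28 -> H4 at depth 28
  del 92.63.223.16/28 (clear depth 28)
  Q 231.0.145.237: descend 1110011100000000100100011 ; hops seen [H0,H4,H3] ; pick H3
  Q 231.0.0.138: descend 1110011100000000 ; hops seen [H0,H4] ; pick H4
  Q 231.0.145.147: descend 11100111000000001001000110010011 ; hops seen [H0,H4,H3,H5] ; pick H5
  add 92.0.0.0/8 -> H5 at depth 8
  del 231.0.145.147/32 (clear depth 32)
  add 231.0.145.144/28 -> H3 at depth 28
  add 231.0.0.0/16 -> H5 at depth 16
  Q 92.63.208.8: descend 01011100001111111101 ; hops seen [H5,H2] ; pick H2
  Q 232.124.224.192: descend 1110 ; hops seen [∅] ; pick no-route
  add 92.63.223.17/32 -> H4 at depth 32
  add 0.0.0.0/0 -> H2 at depth 0
  add 92.32.0.0/11 -> H3 at depth 11
  add 231.0.145.147/32 -> H1 at depth 32
  add 92.63.208.0/20 -> H0 at depth 20
  Q 231.0.64.105: descend 1110011100000000 ; hops seen [H2,H0,H5] ; pick H5
  add 92.63.223.16/28 -> H5 at depth 28
  Q 122.13.3.56: descend 01 ; hops seen [H2] ; pick H2
  del 231.0.0.0/16 (clear depth 16)
  add 231.0.145.147/32 -> H1 at depth 32
  add 128.0.0.0/1 -> H3 at depth 1
  Q 92.32.0.216: descend 01011100001 ; hops seen [H2,H5,H3] ; pick H3
  add 92.0.0.0/8 -> H2 at depth 8
  Q 92.0.2.188: descend 0101110000 ; hops seen [H2,H2] ; pick H2

== LOOKUPS ==
["H4","H3","H4","H5","H2","no-route","H5","H2","H3","H2"]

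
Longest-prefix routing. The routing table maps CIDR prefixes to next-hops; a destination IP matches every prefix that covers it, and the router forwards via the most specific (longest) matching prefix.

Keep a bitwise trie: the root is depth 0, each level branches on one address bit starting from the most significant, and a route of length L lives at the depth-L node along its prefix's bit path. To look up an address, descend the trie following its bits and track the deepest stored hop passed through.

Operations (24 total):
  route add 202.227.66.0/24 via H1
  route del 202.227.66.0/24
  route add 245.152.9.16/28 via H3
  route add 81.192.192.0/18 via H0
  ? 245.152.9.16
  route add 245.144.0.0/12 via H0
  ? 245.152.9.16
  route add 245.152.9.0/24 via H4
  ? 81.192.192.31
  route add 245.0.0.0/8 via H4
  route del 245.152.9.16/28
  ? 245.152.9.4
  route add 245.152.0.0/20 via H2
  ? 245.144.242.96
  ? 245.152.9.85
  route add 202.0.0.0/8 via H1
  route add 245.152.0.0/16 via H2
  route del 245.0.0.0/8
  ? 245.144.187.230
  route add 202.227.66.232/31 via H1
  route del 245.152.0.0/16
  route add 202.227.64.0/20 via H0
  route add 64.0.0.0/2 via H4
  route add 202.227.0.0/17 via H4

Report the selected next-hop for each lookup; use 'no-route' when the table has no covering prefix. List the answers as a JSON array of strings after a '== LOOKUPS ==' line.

Apply in order:
  + 202.227.66.0/24 (H1) depth=24
  - 202.227.66.0/24 clear@24
  + 245.152.9.16/28 (H3) depth=28
  + 81.192.192.0/18 (H0) depth=18
  lookup 245.152.9.16: bits 1111010110011000000010010001 walk d0:-→d1:-→d2:-→d3:-→d4:-→d5:-→d6:-→d7:-→d8:-→d9:-→d10:-→d11:-→d12:-→d13:-→d14:-→d15:-→d16:-→d17:-→d18:-→d19:-→d20:-→d21:-→d22:-→d23:-→d24:-→d25:-→d26:-→d27:-→d28:H3 -> H3
  + 245.144.0.0/12 (H0) depth=12
  lookup 245.152.9.16: bits 1111010110011000000010010001 walk d0:-→d1:-→d2:-→d3:-→d4:-→d5:-→d6:-→d7:-→d8:-→d9:-→d10:-→d11:-→d12:H0→d13:-→d14:-→d15:-→d16:-→d17:-→d18:-→d19:-→d20:-→d21:-→d22:-→d23:-→d24:-→d25:-→d26:-→d27:-→d28:H3 -> H3
  + 245.152.9.0/24 (H4) depth=24
  lookup 81.192.192.31: bits 010100011100000011 walk d0:-→d1:-→d2:-→d3:-→d4:-→d5:-→d6:-→d7:-→d8:-→d9:-→d10:-→d11:-→d12:-→d13:-→d14:-→d15:-→d16:-→d17:-→d18:H0 -> H0
  + 245.0.0.0/8 (H4) depth=8
  - 245.152.9.16/28 clear@28
  lookup 245.152.9.4: bits 111101011001100000001001000 walk d0:-→d1:-→d2:-→d3:-→d4:-→d5:-→d6:-→d7:-→d8:H4→d9:-→d10:-→d11:-→d12:H0→d13:-→d14:-→d15:-→d16:-→d17:-→d18:-→d19:-→d20:-→d21:-→d22:-→d23:-→d24:H4→d25:-→d26:-→d27:- -> H4
  + 245.152.0.0/20 (H2) depth=20
  lookup 245.144.242.96: bits 111101011001 walk d0:-→d1:-→d2:-→d3:-→d4:-→d5:-→d6:-→d7:-→d8:H4→d9:-→d10:-→d11:-→d12:H0 -> H0
  lookup 245.152.9.85: bits 1111010110011000000010010 walk d0:-→d1:-→d2:-→d3:-→d4:-→d5:-→d6:-→d7:-→d8:H4→d9:-→d10:-→d11:-→d12:H0→d13:-→d14:-→d15:-→d16:-→d17:-→d18:-→d19:-→d20:H2→d21:-→d22:-→d23:-→d24:H4→d25:- -> H4
  + 202.0.0.0/8 (H1) depth=8
  + 245.152.0.0/16 (H2) depth=16
  - 245.0.0.0/8 clear@8
  lookup 245.144.187.230: bits 111101011001 walk d0:-→d1:-→d2:-→d3:-→d4:-→d5:-→d6:-→d7:-→d8:-→d9:-→d10:-→d11:-→d12:H0 -> H0
  + 202.227.66.232/31 (H1) depth=31
  - 245.152.0.0/16 clear@16
  + 202.227.64.0/20 (H0) depth=20
  + 64.0.0.0/2 (H4) depth=2
  + 202.227.0.0/17 (H4) depth=17

== LOOKUPS ==
["H3","H3","H0","H4","H0","H4","H0"]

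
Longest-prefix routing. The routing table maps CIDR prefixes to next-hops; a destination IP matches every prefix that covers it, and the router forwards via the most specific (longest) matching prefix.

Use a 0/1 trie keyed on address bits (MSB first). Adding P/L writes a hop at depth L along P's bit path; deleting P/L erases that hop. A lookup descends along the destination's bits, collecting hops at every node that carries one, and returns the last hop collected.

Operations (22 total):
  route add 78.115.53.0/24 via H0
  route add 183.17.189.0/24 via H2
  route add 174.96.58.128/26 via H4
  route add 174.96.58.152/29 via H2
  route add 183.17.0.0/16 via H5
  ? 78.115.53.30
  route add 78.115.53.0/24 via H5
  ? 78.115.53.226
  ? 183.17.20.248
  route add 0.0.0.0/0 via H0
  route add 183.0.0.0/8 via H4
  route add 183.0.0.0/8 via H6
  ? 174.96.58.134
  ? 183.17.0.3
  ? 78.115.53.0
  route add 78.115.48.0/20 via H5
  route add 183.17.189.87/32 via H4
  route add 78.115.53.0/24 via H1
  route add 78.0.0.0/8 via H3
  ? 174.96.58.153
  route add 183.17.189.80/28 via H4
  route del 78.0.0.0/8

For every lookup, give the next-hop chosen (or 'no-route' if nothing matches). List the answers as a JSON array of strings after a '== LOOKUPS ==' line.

Trace:
  add 78.115.53.0/24 -> H0 at depth 24
  add 183.17.189.0/24 -> H2 at depth 24
  add 174.96.58.128/26 -> H4 at depth 26
  add 174.96.58.152/29 -> H2 at depth 29
  add 183.17.0.0/16 -> H5 at depth 16
  lookup 78.115.53.30: bits 010011100111001100110101 walk d0:-→d1:-→d2:-→d3:-→d4:-→d5:-→d6:-→d7:-→d8:-→d9:-→d10:-→d11:-→d12:-→d13:-→d14:-→d15:-→d16:-→d17:-→d18:-→d19:-→d20:-→d21:-→d22:-→d23:-→d24:H0 -> H0
  add 78.115.53.0/24 -> H5 at depth 24
  lookup 78.115.53.226: bits 010011100111001100110101 walk d0:-→d1:-→d2:-→d3:-→d4:-→d5:-→d6:-→d7:-→d8:-→d9:-→d10:-→d11:-→d12:-→d13:-→d14:-→d15:-→d16:-→d17:-→d18:-→d19:-→d20:-→d21:-→d22:-→d23:-→d24:H5 -> H5
  lookup 183.17.20.248: bits 1011011100010001 walk d0:-→d1:-→d2:-→d3:-→d4:-→d5:-→d6:-→d7:-→d8:-→d9:-→d10:-→d11:-→d12:-→d13:-→d14:-→d15:-→d16:H5 -> H5
  add 0.0.0.0/0 -> H0 at depth 0
  add 183.0.0.0/8 -> H4 at depth 8
  add 183.0.0.0/8 -> H6 at depth 8
  lookup 174.96.58.134: bits 101011100110000000111010100 walk d0:H0→d1:-→d2:-→d3:-→d4:-→d5:-→d6:-→d7:-→d8:-→d9:-→d10:-→d11:-→d12:-→d13:-→d14:-→d15:-→d16:-→d17:-→d18:-→d19:-→d20:-→d21:-→d22:-→d23:-→d24:-→d25:-→d26:H4→d27:- -> H4
  lookup 183.17.0.3: bits 1011011100010001 walk d0:H0→d1:-→d2:-→d3:-→d4:-→d5:-→d6:-→d7:-→d8:H6→d9:-→d10:-→d11:-→d12:-→d13:-→d14:-→d15:-→d16:H5 -> H5
  lookup 78.115.53.0: bits 010011100111001100110101 walk d0:H0→d1:-→d2:-→d3:-→d4:-→d5:-→d6:-→d7:-→d8:-→d9:-→d10:-→d11:-→d12:-→d13:-→d14:-→d15:-→d16:-→d17:-→d18:-→d19:-→d20:-→d21:-→d22:-→d23:-→d24:H5 -> H5
  add 78.115.48.0/20 -> H5 at depth 20
  add 183.17.189.87/32 -> H4 at depth 32
  add 78.115.53.0/24 -> H1 at depth 24
  add 78.0.0.0/8 -> H3 at depth 8
  lookup 174.96.58.153: bits 10101110011000000011101010011 walk d0:H0→d1:-→d2:-→d3:-→d4:-→d5:-→d6:-→d7:-→d8:-→d9:-→d10:-→d11:-→d12:-→d13:-→d14:-→d15:-→d16:-→d17:-→d18:-→d19:-→d20:-→d21:-→d22:-→d23:-→d24:-→d25:-→d26:H4→d27:-→d28:-→d29:H2 -> H2
  add 183.17.189.80/28 -> H4 at depth 28
  - 78.0.0.0/8 clear@8

== LOOKUPS ==
["H0","H5","H5","H4","H5","H5","H2"]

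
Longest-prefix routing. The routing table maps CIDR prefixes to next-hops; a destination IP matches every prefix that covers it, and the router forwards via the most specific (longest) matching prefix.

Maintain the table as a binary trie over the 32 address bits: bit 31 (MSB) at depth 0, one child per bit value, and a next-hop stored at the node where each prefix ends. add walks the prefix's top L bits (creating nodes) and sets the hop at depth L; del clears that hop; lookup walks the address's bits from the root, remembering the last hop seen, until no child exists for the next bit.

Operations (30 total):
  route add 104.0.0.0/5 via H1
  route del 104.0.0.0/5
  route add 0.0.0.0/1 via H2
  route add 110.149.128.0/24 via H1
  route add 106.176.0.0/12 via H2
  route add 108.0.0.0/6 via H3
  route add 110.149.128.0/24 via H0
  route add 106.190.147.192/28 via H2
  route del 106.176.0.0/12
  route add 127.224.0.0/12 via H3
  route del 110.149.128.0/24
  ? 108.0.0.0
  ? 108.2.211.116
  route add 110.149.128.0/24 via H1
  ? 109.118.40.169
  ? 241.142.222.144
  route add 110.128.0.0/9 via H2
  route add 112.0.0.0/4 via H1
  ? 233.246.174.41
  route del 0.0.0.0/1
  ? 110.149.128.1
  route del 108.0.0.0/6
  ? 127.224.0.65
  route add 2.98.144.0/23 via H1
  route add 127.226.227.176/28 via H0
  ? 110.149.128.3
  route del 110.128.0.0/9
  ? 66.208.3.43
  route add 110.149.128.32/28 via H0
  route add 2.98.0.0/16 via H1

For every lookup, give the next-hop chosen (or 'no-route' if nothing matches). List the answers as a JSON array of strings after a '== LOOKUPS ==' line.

Process each operation:
  add 104.0.0.0/5 -> H1 at depth 5
  - 104.0.0.0/5 clear@5
  add 0.0.0.0/1 -> H2 at depth 1
  add 110.149.128.0/24 -> H1 at depth 24
  add 106.176.0.0/12 -> H2 at depth 12
  add 108.0.0.0/6 -> H3 at depth 6
  add 110.149.128.0/24 -> H0 at depth 24
  add 106.190.147.192/28 -> H2 at depth 28
  - 106.176.0.0/12 clear@12
  add 127.224.0.0/12 -> H3 at depth 12
  - 110.149.128.0/24 clear@24
  ? 108.0.0.0  path d0:-→d1:H2→d2:-→d3:-→d4:-→d5:-→d6:H3  best=H3
  ? 108.2.211.116  path d0:-→d1:H2→d2:-→d3:-→d4:-→d5:-→d6:H3  best=H3
  add 110.149.128.0/24 -> H1 at depth 24
  ? 109.118.40.169  path d0:-→d1:H2→d2:-→d3:-→d4:-→d5:-→d6:H3  best=H3
  ? 241.142.222.144  path d0:-  best=no-route
  add 110.128.0.0/9 -> H2 at depth 9
  add 112.0.0.0/4 -> H1 at depth 4
  ? 233.246.174.41  path d0:-  best=no-route
  - 0.0.0.0/1 clear@1
  ? 110.149.128.1  path d0:-→d1:-→d2:-→d3:-→d4:-→d5:-→d6:H3→d7:-→d8:-→d9:H2→d10:-→d11:-→d12:-→d13:-→d14:-→d15:-→d16:-→d17:-→d18:-→d19:-→d20:-→d21:-→d22:-→d23:-→d24:H1  best=H1
  - 108.0.0.0/6 clear@6
  ? 127.224.0.65  path d0:-→d1:-→d2:-→d3:-→d4:H1→d5:-→d6:-→d7:-→d8:-→d9:-→d10:-→d11:-→d12:H3  best=H3
  add 2.98.144.0/23 -> H1 at depth 23
  add 127.226.227.176/28 -> H0 at depth 28
  ? 110.149.128.3  path d0:-→d1:-→d2:-→d3:-→d4:-→d5:-→d6:-→d7:-→d8:-→d9:H2→d10:-→d11:-→d12:-→d13:-→d14:-→d15:-→d16:-→d17:-→d18:-→d19:-→d20:-→d21:-→d22:-→d23:-→d24:H1  best=H1
  - 110.128.0.0/9 clear@9
  ? 66.208.3.43  path d0:-→d1:-→d2:-  best=no-route
  add 110.149.128.32/28 -> H0 at depth 28
  add 2.98.0.0/16 -> H1 at depth 16

== LOOKUPS ==
["H3","H3","H3","no-route","no-route","H1","H3","H1","no-route"]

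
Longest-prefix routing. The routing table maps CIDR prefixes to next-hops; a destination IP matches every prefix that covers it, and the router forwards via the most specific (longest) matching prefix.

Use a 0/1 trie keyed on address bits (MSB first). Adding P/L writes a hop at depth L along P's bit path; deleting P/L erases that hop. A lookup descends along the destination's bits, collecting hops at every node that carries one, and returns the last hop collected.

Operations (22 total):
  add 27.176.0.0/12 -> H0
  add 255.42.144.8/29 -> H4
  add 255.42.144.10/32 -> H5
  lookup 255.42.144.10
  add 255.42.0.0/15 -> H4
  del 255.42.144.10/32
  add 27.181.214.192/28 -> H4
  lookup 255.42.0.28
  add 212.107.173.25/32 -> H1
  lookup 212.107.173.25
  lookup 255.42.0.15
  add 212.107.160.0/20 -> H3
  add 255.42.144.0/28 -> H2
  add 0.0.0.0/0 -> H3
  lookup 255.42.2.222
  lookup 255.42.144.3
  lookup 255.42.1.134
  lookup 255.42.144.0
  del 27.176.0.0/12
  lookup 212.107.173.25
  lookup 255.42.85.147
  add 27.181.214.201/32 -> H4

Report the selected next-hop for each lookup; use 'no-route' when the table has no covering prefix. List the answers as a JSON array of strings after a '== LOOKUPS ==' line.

Process each operation:
  add 27.176.0.0/12 -> H0 at depth 12
  add 255.42.144.8/29 -> H4 at depth 29
  add 255.42.144.10/32 -> H5 at depth 32
  lookup 255.42.144.10: bits 11111111001010101001000000001010 walk d0:-→d1:-→d2:-→d3:-→d4:-→d5:-→d6:-→d7:-→d8:-→d9:-→d10:-→d11:-→d12:-→d13:-→d14:-→d15:-→d16:-→d17:-→d18:-→d19:-→d20:-→d21:-→d22:-→d23:-→d24:-→d25:-→d26:-→d27:-→d28:-→d29:H4→d30:-→d31:-→d32:H5 -> H5
  add 255.42.0.0/15 -> H4 at depth 15
  - 255.42.144.10/32 clear@32
  add 27.181.214.192/28 -> H4 at depth 28
  lookup 255.42.0.28: bits 1111111100101010 walk d0:-→d1:-→d2:-→d3:-→d4:-→d5:-→d6:-→d7:-→d8:-→d9:-→d10:-→d11:-→d12:-→d13:-→d14:-→d15:H4→d16:- -> H4
  add 212.107.173.25/32 -> H1 at depth 32
  lookup 212.107.173.25: bits 11010100011010111010110100011001 walk d0:-→d1:-→d2:-→d3:-→d4:-→d5:-→d6:-→d7:-→d8:-→d9:-→d10:-→d11:-→d12:-→d13:-→d14:-→d15:-→d16:-→d17:-→d18:-→d19:-→d20:-→d21:-→d22:-→d23:-→d24:-→d25:-→d26:-→d27:-→d28:-→d29:-→d30:-→d31:-→d32:H1 -> H1
  lookup 255.42.0.15: bits 1111111100101010 walk d0:-→d1:-→d2:-→d3:-→d4:-→d5:-→d6:-→d7:-→d8:-→d9:-→d10:-→d11:-→d12:-→d13:-→d14:-→d15:H4→d16:- -> H4
  add 212.107.160.0/20 -> H3 at depth 20
  add 255.42.144.0/28 -> H2 at depth 28
  add 0.0.0.0/0 -> H3 at depth 0
  lookup 255.42.2.222: bits 1111111100101010 walk d0:H3→d1:-→d2:-→d3:-→d4:-→d5:-→d6:-→d7:-→d8:-→d9:-→d10:-→d11:-→d12:-→d13:-→d14:-→d15:H4→d16:- -> H4
  lookup 255.42.144.3: bits 1111111100101010100100000000 walk d0:H3→d1:-→d2:-→d3:-→d4:-→d5:-→d6:-→d7:-→d8:-→d9:-→d10:-→d11:-→d12:-→d13:-→d14:-→d15:H4→d16:-→d17:-→d18:-→d19:-→d20:-→d21:-→d22:-→d23:-→d24:-→d25:-→d26:-→d27:-→d28:H2 -> H2
  lookup 255.42.1.134: bits 1111111100101010 walk d0:H3→d1:-→d2:-→d3:-→d4:-→d5:-→d6:-→d7:-→d8:-→d9:-→d10:-→d11:-→d12:-→d13:-→d14:-→d15:H4→d16:- -> H4
  lookup 255.42.144.0: bits 1111111100101010100100000000 walk d0:H3→d1:-→d2:-→d3:-→d4:-→d5:-→d6:-→d7:-→d8:-→d9:-→d10:-→d11:-→d12:-→d13:-→d14:-→d15:H4→d16:-→d17:-→d18:-→d19:-→d20:-→d21:-→d22:-→d23:-→d24:-→d25:-→d26:-→d27:-→d28:H2 -> H2
  - 27.176.0.0/12 clear@12
  lookup 212.107.173.25: bits 11010100011010111010110100011001 walk d0:H3→d1:-→d2:-→d3:-→d4:-→d5:-→d6:-→d7:-→d8:-→d9:-→d10:-→d11:-→d12:-→d13:-→d14:-→d15:-→d16:-→d17:-→d18:-→d19:-→d20:H3→d21:-→d22:-→d23:-→d24:-→d25:-→d26:-→d27:-→d28:-→d29:-→d30:-→d31:-→d32:H1 -> H1
  lookup 255.42.85.147: bits 1111111100101010 walk d0:H3→d1:-→d2:-→d3:-→d4:-→d5:-→d6:-→d7:-→d8:-→d9:-→d10:-→d11:-→d12:-→d13:-→d14:-→d15:H4→d16:- -> H4
  add 27.181.214.201/32 -> H4 at depth 32

== LOOKUPS ==
["H5","H4","H1","H4","H4","H2","H4","H2","H1","H4"]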